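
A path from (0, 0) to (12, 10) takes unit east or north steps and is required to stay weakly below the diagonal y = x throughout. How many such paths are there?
Number of paths = 149226

By the reflection principle (André's argument), the number of monotone paths to (12, 10) with n ≤ m that never go above y = x is C(22, 12) − C(22, 13) = 646646 − 497420 = 149226.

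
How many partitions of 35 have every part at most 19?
p(35, parts ≤ 19) = 14199

Use the recurrence p(n, m) = p(n, m−1) + p(n−m, m): either the largest part is < m (count p(n, m−1)) or the largest part is exactly m (remove one copy of m, count p(n−m, m)). With p(0, ·) = 1 this gives p(35, parts ≤ 19) = 14199. (By conjugating Young diagrams, this also counts partitions of 35 into at most 19 parts.)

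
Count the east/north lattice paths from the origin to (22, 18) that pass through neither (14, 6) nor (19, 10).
Number of paths = 105998533350

Inclusion–exclusion. Total paths: C(40, 22) = 113380261800. Through P₁: C(20, 14)·C(20, 8) = 4882597200. Through P₂: C(29, 19)·C(11, 3) = 3304951650. Since P₁ is strictly southwest of P₂, a monotone path through both must visit P₁ then P₂; paths through both = C(20, 14)·C(9, 5)·C(11, 3) = 805820400. Avoid both = 113380261800 − 4882597200 − 3304951650 + 805820400 = 105998533350.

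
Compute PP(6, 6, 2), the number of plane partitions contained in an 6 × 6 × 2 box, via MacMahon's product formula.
PP(6, 6, 2) = 226512

Evaluate the triple product over i = 1..6, j = 1..6, k = 1..2. The factors are (2/1) · (3/2) · (3/2) · (4/3) · (4/3) · (5/4) · (5/4) · (6/5) · … (72 factors total). The numerators and denominators telescope so the product is an integer; carrying out the multiplication exactly gives PP(6, 6, 2) = 226512.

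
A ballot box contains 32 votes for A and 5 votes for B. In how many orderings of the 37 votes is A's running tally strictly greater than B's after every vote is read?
Strict-lead orderings = 318087

Total orderings of the 37 votes with 32 for A: C(37, 32) = 435897. By the Bertrand ballot formula (Cycle Lemma / reflection principle), the number of orderings in which A is strictly ahead of B throughout is (p − q)/(p + q) · C(p + q, p) = (32 − 5)/(32 + 5) · 435897 = 318087.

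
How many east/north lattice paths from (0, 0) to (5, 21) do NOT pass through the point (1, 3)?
Number of paths = 36520

Total paths from (0, 0) to (5, 21): C(26, 5) = 65780. Paths through (1, 3): (paths (0, 0) → (1, 3)) × (paths (1, 3) → (5, 21)) = C(4, 1) · C(22, 4) = 4 · 7315 = 29260. Avoidance count = 65780 − 29260 = 36520.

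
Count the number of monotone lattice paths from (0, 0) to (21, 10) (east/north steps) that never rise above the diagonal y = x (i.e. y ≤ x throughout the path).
Number of paths = 24192090

By the reflection principle (André's argument), the number of monotone paths to (21, 10) with n ≤ m that never go above y = x is C(31, 21) − C(31, 22) = 44352165 − 20160075 = 24192090.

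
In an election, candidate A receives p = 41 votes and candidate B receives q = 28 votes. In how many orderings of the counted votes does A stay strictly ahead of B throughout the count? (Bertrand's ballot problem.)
Strict-lead orderings = 3161051053161657656

Total orderings of the 69 votes with 41 for A: C(69, 41) = 16777886359088798328. By the Bertrand ballot formula (Cycle Lemma / reflection principle), the number of orderings in which A is strictly ahead of B throughout is (p − q)/(p + q) · C(p + q, p) = (41 − 28)/(41 + 28) · 16777886359088798328 = 3161051053161657656.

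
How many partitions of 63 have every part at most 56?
p(63, parts ≤ 56) = 1505469

Use the recurrence p(n, m) = p(n, m−1) + p(n−m, m): either the largest part is < m (count p(n, m−1)) or the largest part is exactly m (remove one copy of m, count p(n−m, m)). With p(0, ·) = 1 this gives p(63, parts ≤ 56) = 1505469. (By conjugating Young diagrams, this also counts partitions of 63 into at most 56 parts.)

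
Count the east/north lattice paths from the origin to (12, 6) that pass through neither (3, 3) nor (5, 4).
Number of paths = 11788

Inclusion–exclusion. Total paths: C(18, 12) = 18564. Through P₁: C(6, 3)·C(12, 9) = 4400. Through P₂: C(9, 5)·C(9, 7) = 4536. Since P₁ is strictly southwest of P₂, a monotone path through both must visit P₁ then P₂; paths through both = C(6, 3)·C(3, 2)·C(9, 7) = 2160. Avoid both = 18564 − 4400 − 4536 + 2160 = 11788.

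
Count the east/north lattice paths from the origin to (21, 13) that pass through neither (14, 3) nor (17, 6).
Number of paths = 885934610

Inclusion–exclusion. Total paths: C(34, 21) = 927983760. Through P₁: C(17, 14)·C(17, 7) = 13224640. Through P₂: C(23, 17)·C(11, 4) = 33312510. Since P₁ is strictly southwest of P₂, a monotone path through both must visit P₁ then P₂; paths through both = C(17, 14)·C(6, 3)·C(11, 4) = 4488000. Avoid both = 927983760 − 13224640 − 33312510 + 4488000 = 885934610.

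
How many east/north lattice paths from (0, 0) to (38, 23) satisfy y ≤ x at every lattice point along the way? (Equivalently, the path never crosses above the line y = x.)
Number of paths = 15400866695524800

By the reflection principle (André's argument), the number of monotone paths to (38, 23) with n ≤ m that never go above y = x is C(61, 38) − C(61, 39) = 37539612570341700 − 22138745874816900 = 15400866695524800.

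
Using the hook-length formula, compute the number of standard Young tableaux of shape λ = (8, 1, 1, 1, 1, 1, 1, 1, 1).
# SYT of shape (8, 1, 1, 1, 1, 1, 1, 1, 1) = 6435

Hook-length formula: f^λ = n! / Π hook(c), product over all cells c of the Young diagram. For λ = (8, 1, 1, 1, 1, 1, 1, 1, 1), n = 16 boxes. Hook lengths by row (left-to-right, top-to-bottom): [16, 7, 6, 5, 4, 3, 2, 1]; [8]; [7]; [6]; [5]; [4]; [3]; [2]; [1]. Product of hooks = 3251404800. So f^λ = 16! / 3251404800 = 20922789888000 / 3251404800 = 6435.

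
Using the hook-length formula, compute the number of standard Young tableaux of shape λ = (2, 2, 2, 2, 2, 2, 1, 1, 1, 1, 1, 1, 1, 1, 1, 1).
# SYT of shape (2, 2, 2, 2, 2, 2, 1, 1, 1, 1, 1, 1, 1, 1, 1, 1) = 48279

Hook-length formula: f^λ = n! / Π hook(c), product over all cells c of the Young diagram. For λ = (2, 2, 2, 2, 2, 2, 1, 1, 1, 1, 1, 1, 1, 1, 1, 1), n = 22 boxes. Hook lengths by row (left-to-right, top-to-bottom): [17, 6]; [16, 5]; [15, 4]; [14, 3]; [13, 2]; [12, 1]; [10]; [9]; [8]; [7]; [6]; [5]; [4]; [3]; [2]; [1]. Product of hooks = 23281358929920000. So f^λ = 22! / 23281358929920000 = 1124000727777607680000 / 23281358929920000 = 48279.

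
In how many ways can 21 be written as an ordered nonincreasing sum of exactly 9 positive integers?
p(21, 9 parts) = 73

Partitions of n into exactly k parts are in bijection with partitions of n − k into at most k parts (subtract 1 from each part). So p(21, exactly 9) = p(12, parts ≤ 9). Computing via the recurrence p(m, j) = p(m, j−1) + p(m−j, j) gives 73.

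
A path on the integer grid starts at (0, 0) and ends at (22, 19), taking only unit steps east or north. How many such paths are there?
Number of paths = 244662670200

A monotone lattice path from (0, 0) to (22, 19) consists of 22 east steps and 19 north steps in some order, so it is determined by which 22 of the 41 steps are east. The count is C(41, 22) = 244662670200.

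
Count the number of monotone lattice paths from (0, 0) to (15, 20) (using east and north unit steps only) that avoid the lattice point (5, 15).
Number of paths = 3201384648

Total paths from (0, 0) to (15, 20): C(35, 15) = 3247943160. Paths through (5, 15): (paths (0, 0) → (5, 15)) × (paths (5, 15) → (15, 20)) = C(20, 5) · C(15, 10) = 15504 · 3003 = 46558512. Avoidance count = 3247943160 − 46558512 = 3201384648.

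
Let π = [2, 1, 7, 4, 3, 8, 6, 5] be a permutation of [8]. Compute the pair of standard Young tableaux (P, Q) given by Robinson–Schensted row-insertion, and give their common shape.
P = [1, 3, 5] / [2, 4, 6] / [7, 8];  Q = [1, 3, 6] / [2, 4, 7] / [5, 8];  common shape = (3, 3, 2)

Row-insert the values π_1, π_2, … into P one at a time, bumping the leftmost entry strictly greater than the inserted value down to the next row. The recording tableau Q records, in position (i, j), the step at which that cell was added to P.
  Insert 2 (step 1): P = [2];  Q = [1]
  Insert 1 (step 2): P = [1] / [2];  Q = [1] / [2]
  Insert 7 (step 3): P = [1, 7] / [2];  Q = [1, 3] / [2]
  Insert 4 (step 4): P = [1, 4] / [2, 7];  Q = [1, 3] / [2, 4]
  Insert 3 (step 5): P = [1, 3] / [2, 4] / [7];  Q = [1, 3] / [2, 4] / [5]
  Insert 8 (step 6): P = [1, 3, 8] / [2, 4] / [7];  Q = [1, 3, 6] / [2, 4] / [5]
  Insert 6 (step 7): P = [1, 3, 6] / [2, 4, 8] / [7];  Q = [1, 3, 6] / [2, 4, 7] / [5]
  Insert 5 (step 8): P = [1, 3, 5] / [2, 4, 6] / [7, 8];  Q = [1, 3, 6] / [2, 4, 7] / [5, 8]
Final shape: (3, 3, 2).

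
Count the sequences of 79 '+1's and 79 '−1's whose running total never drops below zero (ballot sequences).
C_79 = 289450081175264899454283846029490767264392230

These ballot sequences are counted by the Catalan number C_n = (1/(n + 1)) · C(2n, n). For n = 79: C_79 = (1/80) · C(158, 79) = 23156006494021191956342707682359261381151378400/80 = 289450081175264899454283846029490767264392230.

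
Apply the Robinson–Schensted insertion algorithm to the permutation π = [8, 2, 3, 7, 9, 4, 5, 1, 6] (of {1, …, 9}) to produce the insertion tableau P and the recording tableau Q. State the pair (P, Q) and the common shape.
P = [1, 3, 4, 5, 6] / [2, 9] / [7] / [8];  Q = [1, 3, 4, 5, 9] / [2, 7] / [6] / [8];  common shape = (5, 2, 1, 1)

Row-insert the values π_1, π_2, … into P one at a time, bumping the leftmost entry strictly greater than the inserted value down to the next row. The recording tableau Q records, in position (i, j), the step at which that cell was added to P.
  Insert 8 (step 1): P = [8];  Q = [1]
  Insert 2 (step 2): P = [2] / [8];  Q = [1] / [2]
  Insert 3 (step 3): P = [2, 3] / [8];  Q = [1, 3] / [2]
  Insert 7 (step 4): P = [2, 3, 7] / [8];  Q = [1, 3, 4] / [2]
  Insert 9 (step 5): P = [2, 3, 7, 9] / [8];  Q = [1, 3, 4, 5] / [2]
  Insert 4 (step 6): P = [2, 3, 4, 9] / [7] / [8];  Q = [1, 3, 4, 5] / [2] / [6]
  Insert 5 (step 7): P = [2, 3, 4, 5] / [7, 9] / [8];  Q = [1, 3, 4, 5] / [2, 7] / [6]
  Insert 1 (step 8): P = [1, 3, 4, 5] / [2, 9] / [7] / [8];  Q = [1, 3, 4, 5] / [2, 7] / [6] / [8]
  Insert 6 (step 9): P = [1, 3, 4, 5, 6] / [2, 9] / [7] / [8];  Q = [1, 3, 4, 5, 9] / [2, 7] / [6] / [8]
Final shape: (5, 2, 1, 1).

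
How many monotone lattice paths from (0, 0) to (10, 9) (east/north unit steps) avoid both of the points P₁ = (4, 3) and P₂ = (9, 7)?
Number of paths = 38948

Inclusion–exclusion. Total paths: C(19, 10) = 92378. Through P₁: C(7, 4)·C(12, 6) = 32340. Through P₂: C(16, 9)·C(3, 1) = 34320. Since P₁ is strictly southwest of P₂, a monotone path through both must visit P₁ then P₂; paths through both = C(7, 4)·C(9, 5)·C(3, 1) = 13230. Avoid both = 92378 − 32340 − 34320 + 13230 = 38948.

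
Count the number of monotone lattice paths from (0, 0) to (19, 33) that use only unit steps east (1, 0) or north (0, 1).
Number of paths = 76360380541900

A monotone lattice path from (0, 0) to (19, 33) consists of 19 east steps and 33 north steps in some order, so it is determined by which 19 of the 52 steps are east. The count is C(52, 19) = 76360380541900.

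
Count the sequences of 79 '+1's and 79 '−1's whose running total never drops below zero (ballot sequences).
C_79 = 289450081175264899454283846029490767264392230

These ballot sequences are counted by the Catalan number C_n = (1/(n + 1)) · C(2n, n). For n = 79: C_79 = (1/80) · C(158, 79) = 23156006494021191956342707682359261381151378400/80 = 289450081175264899454283846029490767264392230.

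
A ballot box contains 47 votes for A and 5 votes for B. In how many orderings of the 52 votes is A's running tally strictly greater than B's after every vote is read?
Strict-lead orderings = 2099160

Total orderings of the 52 votes with 47 for A: C(52, 47) = 2598960. By the Bertrand ballot formula (Cycle Lemma / reflection principle), the number of orderings in which A is strictly ahead of B throughout is (p − q)/(p + q) · C(p + q, p) = (47 − 5)/(47 + 5) · 2598960 = 2099160.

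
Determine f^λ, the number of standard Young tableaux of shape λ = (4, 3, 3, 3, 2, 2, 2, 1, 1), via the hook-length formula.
# SYT of shape (4, 3, 3, 3, 2, 2, 2, 1, 1) = 72424352

Hook-length formula: f^λ = n! / Π hook(c), product over all cells c of the Young diagram. For λ = (4, 3, 3, 3, 2, 2, 2, 1, 1), n = 21 boxes. Hook lengths by row (left-to-right, top-to-bottom): [12, 9, 5, 1]; [10, 7, 3]; [9, 6, 2]; [8, 5, 1]; [6, 3]; [5, 2]; [4, 1]; [2]; [1]. Product of hooks = 705438720000. So f^λ = 21! / 705438720000 = 51090942171709440000 / 705438720000 = 72424352.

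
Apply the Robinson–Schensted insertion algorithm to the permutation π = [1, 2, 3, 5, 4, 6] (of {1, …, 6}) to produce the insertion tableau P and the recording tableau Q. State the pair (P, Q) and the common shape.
P = [1, 2, 3, 4, 6] / [5];  Q = [1, 2, 3, 4, 6] / [5];  common shape = (5, 1)

Row-insert the values π_1, π_2, … into P one at a time, bumping the leftmost entry strictly greater than the inserted value down to the next row. The recording tableau Q records, in position (i, j), the step at which that cell was added to P.
  Insert 1 (step 1): P = [1];  Q = [1]
  Insert 2 (step 2): P = [1, 2];  Q = [1, 2]
  Insert 3 (step 3): P = [1, 2, 3];  Q = [1, 2, 3]
  Insert 5 (step 4): P = [1, 2, 3, 5];  Q = [1, 2, 3, 4]
  Insert 4 (step 5): P = [1, 2, 3, 4] / [5];  Q = [1, 2, 3, 4] / [5]
  Insert 6 (step 6): P = [1, 2, 3, 4, 6] / [5];  Q = [1, 2, 3, 4, 6] / [5]
Final shape: (5, 1).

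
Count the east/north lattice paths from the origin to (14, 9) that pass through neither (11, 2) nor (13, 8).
Number of paths = 405218

Inclusion–exclusion. Total paths: C(23, 14) = 817190. Through P₁: C(13, 11)·C(10, 3) = 9360. Through P₂: C(21, 13)·C(2, 1) = 406980. Since P₁ is strictly southwest of P₂, a monotone path through both must visit P₁ then P₂; paths through both = C(13, 11)·C(8, 2)·C(2, 1) = 4368. Avoid both = 817190 − 9360 − 406980 + 4368 = 405218.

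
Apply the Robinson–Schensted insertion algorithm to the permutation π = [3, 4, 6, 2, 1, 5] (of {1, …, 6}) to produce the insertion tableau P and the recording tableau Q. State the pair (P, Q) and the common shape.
P = [1, 4, 5] / [2, 6] / [3];  Q = [1, 2, 3] / [4, 6] / [5];  common shape = (3, 2, 1)

Row-insert the values π_1, π_2, … into P one at a time, bumping the leftmost entry strictly greater than the inserted value down to the next row. The recording tableau Q records, in position (i, j), the step at which that cell was added to P.
  Insert 3 (step 1): P = [3];  Q = [1]
  Insert 4 (step 2): P = [3, 4];  Q = [1, 2]
  Insert 6 (step 3): P = [3, 4, 6];  Q = [1, 2, 3]
  Insert 2 (step 4): P = [2, 4, 6] / [3];  Q = [1, 2, 3] / [4]
  Insert 1 (step 5): P = [1, 4, 6] / [2] / [3];  Q = [1, 2, 3] / [4] / [5]
  Insert 5 (step 6): P = [1, 4, 5] / [2, 6] / [3];  Q = [1, 2, 3] / [4, 6] / [5]
Final shape: (3, 2, 1).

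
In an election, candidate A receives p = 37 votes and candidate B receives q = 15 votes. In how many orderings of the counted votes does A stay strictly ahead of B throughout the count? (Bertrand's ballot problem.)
Strict-lead orderings = 1895969056520

Total orderings of the 52 votes with 37 for A: C(52, 37) = 4481381406320. By the Bertrand ballot formula (Cycle Lemma / reflection principle), the number of orderings in which A is strictly ahead of B throughout is (p − q)/(p + q) · C(p + q, p) = (37 − 15)/(37 + 15) · 4481381406320 = 1895969056520.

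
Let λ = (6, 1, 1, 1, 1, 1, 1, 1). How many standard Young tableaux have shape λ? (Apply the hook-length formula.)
# SYT of shape (6, 1, 1, 1, 1, 1, 1, 1) = 792

Hook-length formula: f^λ = n! / Π hook(c), product over all cells c of the Young diagram. For λ = (6, 1, 1, 1, 1, 1, 1, 1), n = 13 boxes. Hook lengths by row (left-to-right, top-to-bottom): [13, 5, 4, 3, 2, 1]; [7]; [6]; [5]; [4]; [3]; [2]; [1]. Product of hooks = 7862400. So f^λ = 13! / 7862400 = 6227020800 / 7862400 = 792.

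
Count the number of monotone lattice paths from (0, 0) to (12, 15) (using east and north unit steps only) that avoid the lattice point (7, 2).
Number of paths = 17075412

Total paths from (0, 0) to (12, 15): C(27, 12) = 17383860. Paths through (7, 2): (paths (0, 0) → (7, 2)) × (paths (7, 2) → (12, 15)) = C(9, 7) · C(18, 5) = 36 · 8568 = 308448. Avoidance count = 17383860 − 308448 = 17075412.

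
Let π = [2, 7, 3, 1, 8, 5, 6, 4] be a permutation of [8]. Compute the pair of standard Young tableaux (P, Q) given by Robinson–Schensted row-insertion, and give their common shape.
P = [1, 3, 4, 6] / [2, 5] / [7, 8];  Q = [1, 2, 5, 7] / [3, 6] / [4, 8];  common shape = (4, 2, 2)

Row-insert the values π_1, π_2, … into P one at a time, bumping the leftmost entry strictly greater than the inserted value down to the next row. The recording tableau Q records, in position (i, j), the step at which that cell was added to P.
  Insert 2 (step 1): P = [2];  Q = [1]
  Insert 7 (step 2): P = [2, 7];  Q = [1, 2]
  Insert 3 (step 3): P = [2, 3] / [7];  Q = [1, 2] / [3]
  Insert 1 (step 4): P = [1, 3] / [2] / [7];  Q = [1, 2] / [3] / [4]
  Insert 8 (step 5): P = [1, 3, 8] / [2] / [7];  Q = [1, 2, 5] / [3] / [4]
  Insert 5 (step 6): P = [1, 3, 5] / [2, 8] / [7];  Q = [1, 2, 5] / [3, 6] / [4]
  Insert 6 (step 7): P = [1, 3, 5, 6] / [2, 8] / [7];  Q = [1, 2, 5, 7] / [3, 6] / [4]
  Insert 4 (step 8): P = [1, 3, 4, 6] / [2, 5] / [7, 8];  Q = [1, 2, 5, 7] / [3, 6] / [4, 8]
Final shape: (4, 2, 2).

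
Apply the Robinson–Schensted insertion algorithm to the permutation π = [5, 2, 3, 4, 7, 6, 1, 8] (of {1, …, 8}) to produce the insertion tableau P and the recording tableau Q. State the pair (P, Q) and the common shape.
P = [1, 3, 4, 6, 8] / [2, 7] / [5];  Q = [1, 3, 4, 5, 8] / [2, 6] / [7];  common shape = (5, 2, 1)

Row-insert the values π_1, π_2, … into P one at a time, bumping the leftmost entry strictly greater than the inserted value down to the next row. The recording tableau Q records, in position (i, j), the step at which that cell was added to P.
  Insert 5 (step 1): P = [5];  Q = [1]
  Insert 2 (step 2): P = [2] / [5];  Q = [1] / [2]
  Insert 3 (step 3): P = [2, 3] / [5];  Q = [1, 3] / [2]
  Insert 4 (step 4): P = [2, 3, 4] / [5];  Q = [1, 3, 4] / [2]
  Insert 7 (step 5): P = [2, 3, 4, 7] / [5];  Q = [1, 3, 4, 5] / [2]
  Insert 6 (step 6): P = [2, 3, 4, 6] / [5, 7];  Q = [1, 3, 4, 5] / [2, 6]
  Insert 1 (step 7): P = [1, 3, 4, 6] / [2, 7] / [5];  Q = [1, 3, 4, 5] / [2, 6] / [7]
  Insert 8 (step 8): P = [1, 3, 4, 6, 8] / [2, 7] / [5];  Q = [1, 3, 4, 5, 8] / [2, 6] / [7]
Final shape: (5, 2, 1).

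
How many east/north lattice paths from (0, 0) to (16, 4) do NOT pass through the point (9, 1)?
Number of paths = 3645

Total paths from (0, 0) to (16, 4): C(20, 16) = 4845. Paths through (9, 1): (paths (0, 0) → (9, 1)) × (paths (9, 1) → (16, 4)) = C(10, 9) · C(10, 7) = 10 · 120 = 1200. Avoidance count = 4845 − 1200 = 3645.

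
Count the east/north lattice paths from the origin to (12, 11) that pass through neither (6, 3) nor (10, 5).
Number of paths = 1051022

Inclusion–exclusion. Total paths: C(23, 12) = 1352078. Through P₁: C(9, 6)·C(14, 6) = 252252. Through P₂: C(15, 10)·C(8, 2) = 84084. Since P₁ is strictly southwest of P₂, a monotone path through both must visit P₁ then P₂; paths through both = C(9, 6)·C(6, 4)·C(8, 2) = 35280. Avoid both = 1352078 − 252252 − 84084 + 35280 = 1051022.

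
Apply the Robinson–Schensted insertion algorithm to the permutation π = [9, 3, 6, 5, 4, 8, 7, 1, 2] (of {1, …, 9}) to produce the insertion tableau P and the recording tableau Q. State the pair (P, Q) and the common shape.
P = [1, 2, 7] / [3, 4] / [5, 8] / [6] / [9];  Q = [1, 3, 6] / [2, 7] / [4, 9] / [5] / [8];  common shape = (3, 2, 2, 1, 1)

Row-insert the values π_1, π_2, … into P one at a time, bumping the leftmost entry strictly greater than the inserted value down to the next row. The recording tableau Q records, in position (i, j), the step at which that cell was added to P.
  Insert 9 (step 1): P = [9];  Q = [1]
  Insert 3 (step 2): P = [3] / [9];  Q = [1] / [2]
  Insert 6 (step 3): P = [3, 6] / [9];  Q = [1, 3] / [2]
  Insert 5 (step 4): P = [3, 5] / [6] / [9];  Q = [1, 3] / [2] / [4]
  Insert 4 (step 5): P = [3, 4] / [5] / [6] / [9];  Q = [1, 3] / [2] / [4] / [5]
  Insert 8 (step 6): P = [3, 4, 8] / [5] / [6] / [9];  Q = [1, 3, 6] / [2] / [4] / [5]
  Insert 7 (step 7): P = [3, 4, 7] / [5, 8] / [6] / [9];  Q = [1, 3, 6] / [2, 7] / [4] / [5]
  Insert 1 (step 8): P = [1, 4, 7] / [3, 8] / [5] / [6] / [9];  Q = [1, 3, 6] / [2, 7] / [4] / [5] / [8]
  Insert 2 (step 9): P = [1, 2, 7] / [3, 4] / [5, 8] / [6] / [9];  Q = [1, 3, 6] / [2, 7] / [4, 9] / [5] / [8]
Final shape: (3, 2, 2, 1, 1).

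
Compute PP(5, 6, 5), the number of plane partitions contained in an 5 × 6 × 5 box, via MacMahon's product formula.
PP(5, 6, 5) = 3184461423

Evaluate the triple product over i = 1..5, j = 1..6, k = 1..5. The factors are (2/1) · (3/2) · (4/3) · (5/4) · (6/5) · (3/2) · (4/3) · (5/4) · … (150 factors total). The numerators and denominators telescope so the product is an integer; carrying out the multiplication exactly gives PP(5, 6, 5) = 3184461423.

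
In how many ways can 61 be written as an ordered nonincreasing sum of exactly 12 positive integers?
p(61, 12 parts) = 85067

Partitions of n into exactly k parts are in bijection with partitions of n − k into at most k parts (subtract 1 from each part). So p(61, exactly 12) = p(49, parts ≤ 12). Computing via the recurrence p(m, j) = p(m, j−1) + p(m−j, j) gives 85067.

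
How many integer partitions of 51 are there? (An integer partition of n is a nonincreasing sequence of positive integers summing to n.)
p(51) = 239943

Compute p(n) via the recurrence p(n, m) = p(n, m−1) + p(n−m, m), where p(n, m) counts partitions of n with all parts ≤ m and p(n) = p(n, n). The base cases are p(0, m) = 1 and p(n, 0) = 0 for n > 0. Filling the table yields p(51) = 239943. (Euler's pentagonal recurrence is an alternative.)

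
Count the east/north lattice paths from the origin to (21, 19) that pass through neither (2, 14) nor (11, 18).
Number of paths = 130897681530

Inclusion–exclusion. Total paths: C(40, 21) = 131282408400. Through P₁: C(16, 2)·C(24, 19) = 5100480. Through P₂: C(29, 11)·C(11, 10) = 380570190. Since P₁ is strictly southwest of P₂, a monotone path through both must visit P₁ then P₂; paths through both = C(16, 2)·C(13, 9)·C(11, 10) = 943800. Avoid both = 131282408400 − 5100480 − 380570190 + 943800 = 130897681530.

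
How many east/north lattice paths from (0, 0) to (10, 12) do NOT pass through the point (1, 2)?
Number of paths = 369512

Total paths from (0, 0) to (10, 12): C(22, 10) = 646646. Paths through (1, 2): (paths (0, 0) → (1, 2)) × (paths (1, 2) → (10, 12)) = C(3, 1) · C(19, 9) = 3 · 92378 = 277134. Avoidance count = 646646 − 277134 = 369512.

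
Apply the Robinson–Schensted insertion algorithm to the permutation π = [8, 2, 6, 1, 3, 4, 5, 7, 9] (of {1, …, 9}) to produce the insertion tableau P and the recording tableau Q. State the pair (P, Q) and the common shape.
P = [1, 3, 4, 5, 7, 9] / [2, 6] / [8];  Q = [1, 3, 6, 7, 8, 9] / [2, 5] / [4];  common shape = (6, 2, 1)

Row-insert the values π_1, π_2, … into P one at a time, bumping the leftmost entry strictly greater than the inserted value down to the next row. The recording tableau Q records, in position (i, j), the step at which that cell was added to P.
  Insert 8 (step 1): P = [8];  Q = [1]
  Insert 2 (step 2): P = [2] / [8];  Q = [1] / [2]
  Insert 6 (step 3): P = [2, 6] / [8];  Q = [1, 3] / [2]
  Insert 1 (step 4): P = [1, 6] / [2] / [8];  Q = [1, 3] / [2] / [4]
  Insert 3 (step 5): P = [1, 3] / [2, 6] / [8];  Q = [1, 3] / [2, 5] / [4]
  Insert 4 (step 6): P = [1, 3, 4] / [2, 6] / [8];  Q = [1, 3, 6] / [2, 5] / [4]
  Insert 5 (step 7): P = [1, 3, 4, 5] / [2, 6] / [8];  Q = [1, 3, 6, 7] / [2, 5] / [4]
  Insert 7 (step 8): P = [1, 3, 4, 5, 7] / [2, 6] / [8];  Q = [1, 3, 6, 7, 8] / [2, 5] / [4]
  Insert 9 (step 9): P = [1, 3, 4, 5, 7, 9] / [2, 6] / [8];  Q = [1, 3, 6, 7, 8, 9] / [2, 5] / [4]
Final shape: (6, 2, 1).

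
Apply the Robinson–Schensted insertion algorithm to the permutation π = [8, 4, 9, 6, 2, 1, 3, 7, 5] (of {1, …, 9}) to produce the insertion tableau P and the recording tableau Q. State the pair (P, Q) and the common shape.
P = [1, 3, 5] / [2, 6, 7] / [4, 9] / [8];  Q = [1, 3, 8] / [2, 4, 9] / [5, 7] / [6];  common shape = (3, 3, 2, 1)

Row-insert the values π_1, π_2, … into P one at a time, bumping the leftmost entry strictly greater than the inserted value down to the next row. The recording tableau Q records, in position (i, j), the step at which that cell was added to P.
  Insert 8 (step 1): P = [8];  Q = [1]
  Insert 4 (step 2): P = [4] / [8];  Q = [1] / [2]
  Insert 9 (step 3): P = [4, 9] / [8];  Q = [1, 3] / [2]
  Insert 6 (step 4): P = [4, 6] / [8, 9];  Q = [1, 3] / [2, 4]
  Insert 2 (step 5): P = [2, 6] / [4, 9] / [8];  Q = [1, 3] / [2, 4] / [5]
  Insert 1 (step 6): P = [1, 6] / [2, 9] / [4] / [8];  Q = [1, 3] / [2, 4] / [5] / [6]
  Insert 3 (step 7): P = [1, 3] / [2, 6] / [4, 9] / [8];  Q = [1, 3] / [2, 4] / [5, 7] / [6]
  Insert 7 (step 8): P = [1, 3, 7] / [2, 6] / [4, 9] / [8];  Q = [1, 3, 8] / [2, 4] / [5, 7] / [6]
  Insert 5 (step 9): P = [1, 3, 5] / [2, 6, 7] / [4, 9] / [8];  Q = [1, 3, 8] / [2, 4, 9] / [5, 7] / [6]
Final shape: (3, 3, 2, 1).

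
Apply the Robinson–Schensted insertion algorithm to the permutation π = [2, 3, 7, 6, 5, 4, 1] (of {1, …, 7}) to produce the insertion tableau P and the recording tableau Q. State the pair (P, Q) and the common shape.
P = [1, 3, 4] / [2] / [5] / [6] / [7];  Q = [1, 2, 3] / [4] / [5] / [6] / [7];  common shape = (3, 1, 1, 1, 1)

Row-insert the values π_1, π_2, … into P one at a time, bumping the leftmost entry strictly greater than the inserted value down to the next row. The recording tableau Q records, in position (i, j), the step at which that cell was added to P.
  Insert 2 (step 1): P = [2];  Q = [1]
  Insert 3 (step 2): P = [2, 3];  Q = [1, 2]
  Insert 7 (step 3): P = [2, 3, 7];  Q = [1, 2, 3]
  Insert 6 (step 4): P = [2, 3, 6] / [7];  Q = [1, 2, 3] / [4]
  Insert 5 (step 5): P = [2, 3, 5] / [6] / [7];  Q = [1, 2, 3] / [4] / [5]
  Insert 4 (step 6): P = [2, 3, 4] / [5] / [6] / [7];  Q = [1, 2, 3] / [4] / [5] / [6]
  Insert 1 (step 7): P = [1, 3, 4] / [2] / [5] / [6] / [7];  Q = [1, 2, 3] / [4] / [5] / [6] / [7]
Final shape: (3, 1, 1, 1, 1).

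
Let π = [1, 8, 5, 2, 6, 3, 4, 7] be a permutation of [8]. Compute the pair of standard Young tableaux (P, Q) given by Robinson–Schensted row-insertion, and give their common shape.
P = [1, 2, 3, 4, 7] / [5, 6] / [8];  Q = [1, 2, 5, 7, 8] / [3, 6] / [4];  common shape = (5, 2, 1)

Row-insert the values π_1, π_2, … into P one at a time, bumping the leftmost entry strictly greater than the inserted value down to the next row. The recording tableau Q records, in position (i, j), the step at which that cell was added to P.
  Insert 1 (step 1): P = [1];  Q = [1]
  Insert 8 (step 2): P = [1, 8];  Q = [1, 2]
  Insert 5 (step 3): P = [1, 5] / [8];  Q = [1, 2] / [3]
  Insert 2 (step 4): P = [1, 2] / [5] / [8];  Q = [1, 2] / [3] / [4]
  Insert 6 (step 5): P = [1, 2, 6] / [5] / [8];  Q = [1, 2, 5] / [3] / [4]
  Insert 3 (step 6): P = [1, 2, 3] / [5, 6] / [8];  Q = [1, 2, 5] / [3, 6] / [4]
  Insert 4 (step 7): P = [1, 2, 3, 4] / [5, 6] / [8];  Q = [1, 2, 5, 7] / [3, 6] / [4]
  Insert 7 (step 8): P = [1, 2, 3, 4, 7] / [5, 6] / [8];  Q = [1, 2, 5, 7, 8] / [3, 6] / [4]
Final shape: (5, 2, 1).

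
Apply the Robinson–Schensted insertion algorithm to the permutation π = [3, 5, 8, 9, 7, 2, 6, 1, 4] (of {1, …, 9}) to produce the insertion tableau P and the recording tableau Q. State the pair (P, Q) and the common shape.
P = [1, 4, 6, 9] / [2, 5] / [3, 7] / [8];  Q = [1, 2, 3, 4] / [5, 7] / [6, 9] / [8];  common shape = (4, 2, 2, 1)

Row-insert the values π_1, π_2, … into P one at a time, bumping the leftmost entry strictly greater than the inserted value down to the next row. The recording tableau Q records, in position (i, j), the step at which that cell was added to P.
  Insert 3 (step 1): P = [3];  Q = [1]
  Insert 5 (step 2): P = [3, 5];  Q = [1, 2]
  Insert 8 (step 3): P = [3, 5, 8];  Q = [1, 2, 3]
  Insert 9 (step 4): P = [3, 5, 8, 9];  Q = [1, 2, 3, 4]
  Insert 7 (step 5): P = [3, 5, 7, 9] / [8];  Q = [1, 2, 3, 4] / [5]
  Insert 2 (step 6): P = [2, 5, 7, 9] / [3] / [8];  Q = [1, 2, 3, 4] / [5] / [6]
  Insert 6 (step 7): P = [2, 5, 6, 9] / [3, 7] / [8];  Q = [1, 2, 3, 4] / [5, 7] / [6]
  Insert 1 (step 8): P = [1, 5, 6, 9] / [2, 7] / [3] / [8];  Q = [1, 2, 3, 4] / [5, 7] / [6] / [8]
  Insert 4 (step 9): P = [1, 4, 6, 9] / [2, 5] / [3, 7] / [8];  Q = [1, 2, 3, 4] / [5, 7] / [6, 9] / [8]
Final shape: (4, 2, 2, 1).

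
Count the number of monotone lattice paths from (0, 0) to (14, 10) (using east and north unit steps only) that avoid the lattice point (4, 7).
Number of paths = 1866876

Total paths from (0, 0) to (14, 10): C(24, 14) = 1961256. Paths through (4, 7): (paths (0, 0) → (4, 7)) × (paths (4, 7) → (14, 10)) = C(11, 4) · C(13, 10) = 330 · 286 = 94380. Avoidance count = 1961256 − 94380 = 1866876.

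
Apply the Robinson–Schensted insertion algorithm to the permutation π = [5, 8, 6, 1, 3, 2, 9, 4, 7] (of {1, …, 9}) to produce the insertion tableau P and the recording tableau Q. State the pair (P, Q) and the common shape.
P = [1, 2, 4, 7] / [3, 6, 9] / [5] / [8];  Q = [1, 2, 7, 9] / [3, 5, 8] / [4] / [6];  common shape = (4, 3, 1, 1)

Row-insert the values π_1, π_2, … into P one at a time, bumping the leftmost entry strictly greater than the inserted value down to the next row. The recording tableau Q records, in position (i, j), the step at which that cell was added to P.
  Insert 5 (step 1): P = [5];  Q = [1]
  Insert 8 (step 2): P = [5, 8];  Q = [1, 2]
  Insert 6 (step 3): P = [5, 6] / [8];  Q = [1, 2] / [3]
  Insert 1 (step 4): P = [1, 6] / [5] / [8];  Q = [1, 2] / [3] / [4]
  Insert 3 (step 5): P = [1, 3] / [5, 6] / [8];  Q = [1, 2] / [3, 5] / [4]
  Insert 2 (step 6): P = [1, 2] / [3, 6] / [5] / [8];  Q = [1, 2] / [3, 5] / [4] / [6]
  Insert 9 (step 7): P = [1, 2, 9] / [3, 6] / [5] / [8];  Q = [1, 2, 7] / [3, 5] / [4] / [6]
  Insert 4 (step 8): P = [1, 2, 4] / [3, 6, 9] / [5] / [8];  Q = [1, 2, 7] / [3, 5, 8] / [4] / [6]
  Insert 7 (step 9): P = [1, 2, 4, 7] / [3, 6, 9] / [5] / [8];  Q = [1, 2, 7, 9] / [3, 5, 8] / [4] / [6]
Final shape: (4, 3, 1, 1).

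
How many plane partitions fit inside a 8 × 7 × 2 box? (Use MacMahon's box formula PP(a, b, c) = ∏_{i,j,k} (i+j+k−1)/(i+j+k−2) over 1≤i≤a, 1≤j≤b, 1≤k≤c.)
PP(8, 7, 2) = 9202050

Evaluate the triple product over i = 1..8, j = 1..7, k = 1..2. The factors are (2/1) · (3/2) · (3/2) · (4/3) · (4/3) · (5/4) · (5/4) · (6/5) · … (112 factors total). The numerators and denominators telescope so the product is an integer; carrying out the multiplication exactly gives PP(8, 7, 2) = 9202050.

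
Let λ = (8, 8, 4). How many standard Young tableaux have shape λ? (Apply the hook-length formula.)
# SYT of shape (8, 8, 4) = 2309450

Hook-length formula: f^λ = n! / Π hook(c), product over all cells c of the Young diagram. For λ = (8, 8, 4), n = 20 boxes. Hook lengths by row (left-to-right, top-to-bottom): [10, 9, 8, 7, 5, 4, 3, 2]; [9, 8, 7, 6, 4, 3, 2, 1]; [4, 3, 2, 1]. Product of hooks = 1053455155200. So f^λ = 20! / 1053455155200 = 2432902008176640000 / 1053455155200 = 2309450.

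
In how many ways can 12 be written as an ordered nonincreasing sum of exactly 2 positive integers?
p(12, 2 parts) = 6

Partitions of n into exactly k parts ↔ partitions of n − k into at most k parts (subtract 1 from each part). For n = 12, k = 2, the partitions are: 11+1, 10+2, 9+3, 8+4, 7+5, 6+6. Count = 6.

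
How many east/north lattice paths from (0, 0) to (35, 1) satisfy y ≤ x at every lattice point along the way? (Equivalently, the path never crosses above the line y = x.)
Number of paths = 35

By the reflection principle (André's argument), the number of monotone paths to (35, 1) with n ≤ m that never go above y = x is C(36, 35) − C(36, 36) = 36 − 1 = 35.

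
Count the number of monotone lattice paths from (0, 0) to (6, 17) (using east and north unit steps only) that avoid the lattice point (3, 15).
Number of paths = 92787

Total paths from (0, 0) to (6, 17): C(23, 6) = 100947. Paths through (3, 15): (paths (0, 0) → (3, 15)) × (paths (3, 15) → (6, 17)) = C(18, 3) · C(5, 3) = 816 · 10 = 8160. Avoidance count = 100947 − 8160 = 92787.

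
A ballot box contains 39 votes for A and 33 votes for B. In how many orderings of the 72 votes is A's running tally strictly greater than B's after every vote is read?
Strict-lead orderings = 28810040646101092420

Total orderings of the 72 votes with 39 for A: C(72, 39) = 345720487753213109040. By the Bertrand ballot formula (Cycle Lemma / reflection principle), the number of orderings in which A is strictly ahead of B throughout is (p − q)/(p + q) · C(p + q, p) = (39 − 33)/(39 + 33) · 345720487753213109040 = 28810040646101092420.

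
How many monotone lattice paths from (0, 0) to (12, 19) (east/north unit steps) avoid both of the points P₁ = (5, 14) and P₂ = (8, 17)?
Number of paths = 119175924

Inclusion–exclusion. Total paths: C(31, 12) = 141120525. Through P₁: C(19, 5)·C(12, 7) = 9209376. Through P₂: C(25, 8)·C(6, 4) = 16223625. Since P₁ is strictly southwest of P₂, a monotone path through both must visit P₁ then P₂; paths through both = C(19, 5)·C(6, 3)·C(6, 4) = 3488400. Avoid both = 141120525 − 9209376 − 16223625 + 3488400 = 119175924.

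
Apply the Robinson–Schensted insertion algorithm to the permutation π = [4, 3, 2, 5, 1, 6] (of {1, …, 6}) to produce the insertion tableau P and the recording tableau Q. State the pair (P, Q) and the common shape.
P = [1, 5, 6] / [2] / [3] / [4];  Q = [1, 4, 6] / [2] / [3] / [5];  common shape = (3, 1, 1, 1)

Row-insert the values π_1, π_2, … into P one at a time, bumping the leftmost entry strictly greater than the inserted value down to the next row. The recording tableau Q records, in position (i, j), the step at which that cell was added to P.
  Insert 4 (step 1): P = [4];  Q = [1]
  Insert 3 (step 2): P = [3] / [4];  Q = [1] / [2]
  Insert 2 (step 3): P = [2] / [3] / [4];  Q = [1] / [2] / [3]
  Insert 5 (step 4): P = [2, 5] / [3] / [4];  Q = [1, 4] / [2] / [3]
  Insert 1 (step 5): P = [1, 5] / [2] / [3] / [4];  Q = [1, 4] / [2] / [3] / [5]
  Insert 6 (step 6): P = [1, 5, 6] / [2] / [3] / [4];  Q = [1, 4, 6] / [2] / [3] / [5]
Final shape: (3, 1, 1, 1).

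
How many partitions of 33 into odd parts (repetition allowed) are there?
p_odd(33) = 448

Enumerate partitions using only odd parts via the recurrence o(n, m) = o(n, m−2) + o(n−m, m) over odd m, starting from the largest odd part ≤ n. This gives p_odd(33) = 448. (Euler's theorem: equals the count of distinct-part partitions.)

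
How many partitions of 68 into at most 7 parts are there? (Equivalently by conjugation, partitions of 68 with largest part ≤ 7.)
p(68, parts ≤ 7) = 81612

Use the recurrence p(n, m) = p(n, m−1) + p(n−m, m): either the largest part is < m (count p(n, m−1)) or the largest part is exactly m (remove one copy of m, count p(n−m, m)). With p(0, ·) = 1 this gives p(68, parts ≤ 7) = 81612. (By conjugating Young diagrams, this also counts partitions of 68 into at most 7 parts.)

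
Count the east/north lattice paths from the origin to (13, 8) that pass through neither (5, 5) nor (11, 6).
Number of paths = 98238

Inclusion–exclusion. Total paths: C(21, 13) = 203490. Through P₁: C(10, 5)·C(11, 8) = 41580. Through P₂: C(17, 11)·C(4, 2) = 74256. Since P₁ is strictly southwest of P₂, a monotone path through both must visit P₁ then P₂; paths through both = C(10, 5)·C(7, 6)·C(4, 2) = 10584. Avoid both = 203490 − 41580 − 74256 + 10584 = 98238.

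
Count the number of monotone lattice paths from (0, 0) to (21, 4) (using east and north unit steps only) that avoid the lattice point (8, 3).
Number of paths = 10340

Total paths from (0, 0) to (21, 4): C(25, 21) = 12650. Paths through (8, 3): (paths (0, 0) → (8, 3)) × (paths (8, 3) → (21, 4)) = C(11, 8) · C(14, 13) = 165 · 14 = 2310. Avoidance count = 12650 − 2310 = 10340.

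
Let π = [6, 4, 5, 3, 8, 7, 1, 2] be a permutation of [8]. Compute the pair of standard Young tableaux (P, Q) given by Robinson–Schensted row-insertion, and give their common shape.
P = [1, 2, 7] / [3, 5] / [4, 8] / [6];  Q = [1, 3, 5] / [2, 6] / [4, 8] / [7];  common shape = (3, 2, 2, 1)

Row-insert the values π_1, π_2, … into P one at a time, bumping the leftmost entry strictly greater than the inserted value down to the next row. The recording tableau Q records, in position (i, j), the step at which that cell was added to P.
  Insert 6 (step 1): P = [6];  Q = [1]
  Insert 4 (step 2): P = [4] / [6];  Q = [1] / [2]
  Insert 5 (step 3): P = [4, 5] / [6];  Q = [1, 3] / [2]
  Insert 3 (step 4): P = [3, 5] / [4] / [6];  Q = [1, 3] / [2] / [4]
  Insert 8 (step 5): P = [3, 5, 8] / [4] / [6];  Q = [1, 3, 5] / [2] / [4]
  Insert 7 (step 6): P = [3, 5, 7] / [4, 8] / [6];  Q = [1, 3, 5] / [2, 6] / [4]
  Insert 1 (step 7): P = [1, 5, 7] / [3, 8] / [4] / [6];  Q = [1, 3, 5] / [2, 6] / [4] / [7]
  Insert 2 (step 8): P = [1, 2, 7] / [3, 5] / [4, 8] / [6];  Q = [1, 3, 5] / [2, 6] / [4, 8] / [7]
Final shape: (3, 2, 2, 1).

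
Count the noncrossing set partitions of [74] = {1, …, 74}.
C_74 = 311496878311103321137536291518809134027240

These noncrossing partitions are counted by the Catalan number C_n = (1/(n + 1)) · C(2n, n). For n = 74: C_74 = (1/75) · C(148, 74) = 23362265873332749085315221863910685052043000/75 = 311496878311103321137536291518809134027240.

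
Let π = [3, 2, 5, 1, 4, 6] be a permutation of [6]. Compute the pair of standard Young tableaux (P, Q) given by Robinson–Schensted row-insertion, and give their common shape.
P = [1, 4, 6] / [2, 5] / [3];  Q = [1, 3, 6] / [2, 5] / [4];  common shape = (3, 2, 1)

Row-insert the values π_1, π_2, … into P one at a time, bumping the leftmost entry strictly greater than the inserted value down to the next row. The recording tableau Q records, in position (i, j), the step at which that cell was added to P.
  Insert 3 (step 1): P = [3];  Q = [1]
  Insert 2 (step 2): P = [2] / [3];  Q = [1] / [2]
  Insert 5 (step 3): P = [2, 5] / [3];  Q = [1, 3] / [2]
  Insert 1 (step 4): P = [1, 5] / [2] / [3];  Q = [1, 3] / [2] / [4]
  Insert 4 (step 5): P = [1, 4] / [2, 5] / [3];  Q = [1, 3] / [2, 5] / [4]
  Insert 6 (step 6): P = [1, 4, 6] / [2, 5] / [3];  Q = [1, 3, 6] / [2, 5] / [4]
Final shape: (3, 2, 1).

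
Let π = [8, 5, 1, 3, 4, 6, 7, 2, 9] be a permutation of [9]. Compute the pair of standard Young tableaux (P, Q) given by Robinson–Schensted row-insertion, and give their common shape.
P = [1, 2, 4, 6, 7, 9] / [3] / [5] / [8];  Q = [1, 4, 5, 6, 7, 9] / [2] / [3] / [8];  common shape = (6, 1, 1, 1)

Row-insert the values π_1, π_2, … into P one at a time, bumping the leftmost entry strictly greater than the inserted value down to the next row. The recording tableau Q records, in position (i, j), the step at which that cell was added to P.
  Insert 8 (step 1): P = [8];  Q = [1]
  Insert 5 (step 2): P = [5] / [8];  Q = [1] / [2]
  Insert 1 (step 3): P = [1] / [5] / [8];  Q = [1] / [2] / [3]
  Insert 3 (step 4): P = [1, 3] / [5] / [8];  Q = [1, 4] / [2] / [3]
  Insert 4 (step 5): P = [1, 3, 4] / [5] / [8];  Q = [1, 4, 5] / [2] / [3]
  Insert 6 (step 6): P = [1, 3, 4, 6] / [5] / [8];  Q = [1, 4, 5, 6] / [2] / [3]
  Insert 7 (step 7): P = [1, 3, 4, 6, 7] / [5] / [8];  Q = [1, 4, 5, 6, 7] / [2] / [3]
  Insert 2 (step 8): P = [1, 2, 4, 6, 7] / [3] / [5] / [8];  Q = [1, 4, 5, 6, 7] / [2] / [3] / [8]
  Insert 9 (step 9): P = [1, 2, 4, 6, 7, 9] / [3] / [5] / [8];  Q = [1, 4, 5, 6, 7, 9] / [2] / [3] / [8]
Final shape: (6, 1, 1, 1).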